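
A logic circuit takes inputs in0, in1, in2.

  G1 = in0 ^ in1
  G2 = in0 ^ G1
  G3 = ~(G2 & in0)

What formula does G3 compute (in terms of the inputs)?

~((in0 ^ (in0 ^ in1)) & in0)

G1 = in0 ^ in1
G2 = in0 ^ G1 = in0 ^ (in0 ^ in1)
G3 = ~(G2 & in0) = ~((in0 ^ (in0 ^ in1)) & in0)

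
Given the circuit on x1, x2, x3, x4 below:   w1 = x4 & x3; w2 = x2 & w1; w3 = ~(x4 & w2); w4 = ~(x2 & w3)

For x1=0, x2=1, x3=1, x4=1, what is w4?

w1 = 1 & 1 = 1
w2 = 1 & 1 = 1
w3 = ~(1 & 1) = 0
w4 = ~(1 & 0) = 1

1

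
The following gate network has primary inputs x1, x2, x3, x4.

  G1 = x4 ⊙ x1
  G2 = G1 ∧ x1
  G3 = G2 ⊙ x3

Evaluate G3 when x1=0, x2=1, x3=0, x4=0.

1

G1 = 0 ⊙ 0 = 1
G2 = 1 ∧ 0 = 0
G3 = 0 ⊙ 0 = 1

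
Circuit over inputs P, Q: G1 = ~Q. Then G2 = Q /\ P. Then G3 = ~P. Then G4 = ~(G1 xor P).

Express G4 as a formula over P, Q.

~(~Q xor P)

G1 = ~Q
G4 = ~(G1 xor P) = ~(~Q xor P)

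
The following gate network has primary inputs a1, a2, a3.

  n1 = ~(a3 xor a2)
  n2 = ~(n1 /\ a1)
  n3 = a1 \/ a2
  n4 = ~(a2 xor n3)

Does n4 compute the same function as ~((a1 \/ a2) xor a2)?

n3 = a1 \/ a2
n4 = ~(a2 xor n3) = ~(a2 xor (a1 \/ a2))
At a1=1, a2=0, a3=0: circuit gives 0, formula gives 0.
At a1=0, a2=0, a3=0: circuit gives 1, formula gives 1.
Agrees on all 8 inputs.

Yes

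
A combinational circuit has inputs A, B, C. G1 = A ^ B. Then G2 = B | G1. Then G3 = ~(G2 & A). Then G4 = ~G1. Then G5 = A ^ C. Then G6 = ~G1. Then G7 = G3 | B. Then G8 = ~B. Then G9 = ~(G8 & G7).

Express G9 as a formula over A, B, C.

~(~B & ((~((B | (A ^ B)) & A)) | B))

G1 = A ^ B
G2 = B | G1 = B | (A ^ B)
G3 = ~(G2 & A) = ~((B | (A ^ B)) & A)
G7 = G3 | B = (~((B | (A ^ B)) & A)) | B
G8 = ~B
G9 = ~(G8 & G7) = ~(~B & ((~((B | (A ^ B)) & A)) | B))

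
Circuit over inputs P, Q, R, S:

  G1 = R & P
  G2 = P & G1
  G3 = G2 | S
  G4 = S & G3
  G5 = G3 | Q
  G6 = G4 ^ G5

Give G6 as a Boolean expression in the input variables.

(S & ((P & (R & P)) | S)) ^ (((P & (R & P)) | S) | Q)

G1 = R & P
G2 = P & G1 = P & (R & P)
G3 = G2 | S = (P & (R & P)) | S
G4 = S & G3 = S & ((P & (R & P)) | S)
G5 = G3 | Q = ((P & (R & P)) | S) | Q
G6 = G4 ^ G5 = (S & ((P & (R & P)) | S)) ^ (((P & (R & P)) | S) | Q)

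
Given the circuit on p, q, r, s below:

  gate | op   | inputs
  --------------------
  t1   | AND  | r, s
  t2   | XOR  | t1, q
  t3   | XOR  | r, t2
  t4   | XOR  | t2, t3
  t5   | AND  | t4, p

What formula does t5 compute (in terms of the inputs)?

(((r AND s) XOR q) XOR (r XOR ((r AND s) XOR q))) AND p

t1 = r AND s
t2 = t1 XOR q = (r AND s) XOR q
t3 = r XOR t2 = r XOR ((r AND s) XOR q)
t4 = t2 XOR t3 = ((r AND s) XOR q) XOR (r XOR ((r AND s) XOR q))
t5 = t4 AND p = (((r AND s) XOR q) XOR (r XOR ((r AND s) XOR q))) AND p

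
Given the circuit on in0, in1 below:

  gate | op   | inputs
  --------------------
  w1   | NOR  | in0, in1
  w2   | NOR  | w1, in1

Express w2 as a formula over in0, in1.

w1 = in0 NOR in1
w2 = w1 NOR in1 = (in0 NOR in1) NOR in1

(in0 NOR in1) NOR in1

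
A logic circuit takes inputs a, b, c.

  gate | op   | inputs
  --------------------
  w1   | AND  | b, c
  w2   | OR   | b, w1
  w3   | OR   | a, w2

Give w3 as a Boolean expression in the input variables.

a OR (b OR (b AND c))

w1 = b AND c
w2 = b OR w1 = b OR (b AND c)
w3 = a OR w2 = a OR (b OR (b AND c))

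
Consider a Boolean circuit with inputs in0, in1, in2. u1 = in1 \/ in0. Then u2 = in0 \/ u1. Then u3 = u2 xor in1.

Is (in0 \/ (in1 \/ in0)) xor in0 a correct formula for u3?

No

u1 = in1 \/ in0
u2 = in0 \/ u1 = in0 \/ (in1 \/ in0)
u3 = u2 xor in1 = (in0 \/ (in1 \/ in0)) xor in1
At in0=0, in1=1, in2=0: circuit gives 0, formula gives 1.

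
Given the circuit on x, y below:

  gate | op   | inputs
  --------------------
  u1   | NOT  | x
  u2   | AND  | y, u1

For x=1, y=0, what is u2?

u1 = NOT 1 = 0
u2 = 0 AND 0 = 0

0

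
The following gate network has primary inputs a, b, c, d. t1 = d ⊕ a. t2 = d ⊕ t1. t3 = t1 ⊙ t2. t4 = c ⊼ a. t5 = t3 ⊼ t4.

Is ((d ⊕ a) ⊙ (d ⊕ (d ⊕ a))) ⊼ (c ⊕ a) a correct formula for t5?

t1 = d ⊕ a
t2 = d ⊕ t1 = d ⊕ (d ⊕ a)
t3 = t1 ⊙ t2 = (d ⊕ a) ⊙ (d ⊕ (d ⊕ a))
t4 = c ⊼ a
t5 = t3 ⊼ t4 = ((d ⊕ a) ⊙ (d ⊕ (d ⊕ a))) ⊼ (c ⊼ a)
At a=0, b=0, c=0, d=0: circuit gives 0, formula gives 1.

No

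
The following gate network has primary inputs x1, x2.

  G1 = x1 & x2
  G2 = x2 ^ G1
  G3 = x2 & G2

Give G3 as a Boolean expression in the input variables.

G1 = x1 & x2
G2 = x2 ^ G1 = x2 ^ (x1 & x2)
G3 = x2 & G2 = x2 & (x2 ^ (x1 & x2))

x2 & (x2 ^ (x1 & x2))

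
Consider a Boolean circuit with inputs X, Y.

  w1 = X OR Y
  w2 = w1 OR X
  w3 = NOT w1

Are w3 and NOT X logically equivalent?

w1 = X OR Y
w3 = NOT w1 = NOT (X OR Y)
At X=0, Y=1: circuit gives 0, formula gives 1.

No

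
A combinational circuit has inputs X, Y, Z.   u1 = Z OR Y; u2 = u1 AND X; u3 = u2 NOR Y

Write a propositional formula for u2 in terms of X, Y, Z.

(Z OR Y) AND X

u1 = Z OR Y
u2 = u1 AND X = (Z OR Y) AND X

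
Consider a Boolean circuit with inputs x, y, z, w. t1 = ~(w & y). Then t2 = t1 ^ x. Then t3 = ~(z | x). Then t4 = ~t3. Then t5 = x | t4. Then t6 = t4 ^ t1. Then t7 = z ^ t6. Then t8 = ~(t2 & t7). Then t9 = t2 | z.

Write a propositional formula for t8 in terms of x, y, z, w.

t1 = ~(w & y)
t2 = t1 ^ x = (~(w & y)) ^ x
t3 = ~(z | x)
t4 = ~t3 = ~(~(z | x))
t6 = t4 ^ t1 = ~(~(z | x)) ^ (~(w & y))
t7 = z ^ t6 = z ^ (~(~(z | x)) ^ (~(w & y)))
t8 = ~(t2 & t7) = ~(((~(w & y)) ^ x) & (z ^ (~(~(z | x)) ^ (~(w & y)))))

~(((~(w & y)) ^ x) & (z ^ (~(~(z | x)) ^ (~(w & y)))))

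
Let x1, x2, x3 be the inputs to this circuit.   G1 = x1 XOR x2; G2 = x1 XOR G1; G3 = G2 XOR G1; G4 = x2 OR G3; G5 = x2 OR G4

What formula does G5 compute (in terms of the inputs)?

G1 = x1 XOR x2
G2 = x1 XOR G1 = x1 XOR (x1 XOR x2)
G3 = G2 XOR G1 = (x1 XOR (x1 XOR x2)) XOR (x1 XOR x2)
G4 = x2 OR G3 = x2 OR ((x1 XOR (x1 XOR x2)) XOR (x1 XOR x2))
G5 = x2 OR G4 = x2 OR (x2 OR ((x1 XOR (x1 XOR x2)) XOR (x1 XOR x2)))

x2 OR (x2 OR ((x1 XOR (x1 XOR x2)) XOR (x1 XOR x2)))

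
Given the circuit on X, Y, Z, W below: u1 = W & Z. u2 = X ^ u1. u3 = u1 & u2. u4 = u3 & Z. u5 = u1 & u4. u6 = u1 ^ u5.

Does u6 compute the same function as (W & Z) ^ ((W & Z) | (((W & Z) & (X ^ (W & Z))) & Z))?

u1 = W & Z
u2 = X ^ u1 = X ^ (W & Z)
u3 = u1 & u2 = (W & Z) & (X ^ (W & Z))
u4 = u3 & Z = ((W & Z) & (X ^ (W & Z))) & Z
u5 = u1 & u4 = (W & Z) & (((W & Z) & (X ^ (W & Z))) & Z)
u6 = u1 ^ u5 = (W & Z) ^ ((W & Z) & (((W & Z) & (X ^ (W & Z))) & Z))
At X=1, Y=0, Z=1, W=1: circuit gives 1, formula gives 0.

No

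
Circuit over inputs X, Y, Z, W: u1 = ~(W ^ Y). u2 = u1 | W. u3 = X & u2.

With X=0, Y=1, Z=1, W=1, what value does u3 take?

0

u1 = ~(1 ^ 1) = 1
u2 = 1 | 1 = 1
u3 = 0 & 1 = 0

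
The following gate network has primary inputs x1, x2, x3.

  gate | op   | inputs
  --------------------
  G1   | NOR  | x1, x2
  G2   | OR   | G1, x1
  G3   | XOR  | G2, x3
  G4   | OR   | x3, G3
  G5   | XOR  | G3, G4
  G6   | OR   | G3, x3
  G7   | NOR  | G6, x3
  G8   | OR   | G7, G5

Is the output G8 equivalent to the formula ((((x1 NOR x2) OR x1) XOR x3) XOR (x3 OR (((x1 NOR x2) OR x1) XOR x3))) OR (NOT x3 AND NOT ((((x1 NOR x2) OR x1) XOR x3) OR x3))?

G1 = x1 NOR x2
G2 = G1 OR x1 = (x1 NOR x2) OR x1
G3 = G2 XOR x3 = ((x1 NOR x2) OR x1) XOR x3
G4 = x3 OR G3 = x3 OR (((x1 NOR x2) OR x1) XOR x3)
G5 = G3 XOR G4 = (((x1 NOR x2) OR x1) XOR x3) XOR (x3 OR (((x1 NOR x2) OR x1) XOR x3))
G6 = G3 OR x3 = (((x1 NOR x2) OR x1) XOR x3) OR x3
G7 = G6 NOR x3 = ((((x1 NOR x2) OR x1) XOR x3) OR x3) NOR x3
G8 = G7 OR G5 = (((((x1 NOR x2) OR x1) XOR x3) OR x3) NOR x3) OR ((((x1 NOR x2) OR x1) XOR x3) XOR (x3 OR (((x1 NOR x2) OR x1) XOR x3)))
At x1=0, x2=0, x3=0: circuit gives 0, formula gives 0.
At x1=0, x2=0, x3=1: circuit gives 1, formula gives 1.
Agrees on all 8 inputs.

Yes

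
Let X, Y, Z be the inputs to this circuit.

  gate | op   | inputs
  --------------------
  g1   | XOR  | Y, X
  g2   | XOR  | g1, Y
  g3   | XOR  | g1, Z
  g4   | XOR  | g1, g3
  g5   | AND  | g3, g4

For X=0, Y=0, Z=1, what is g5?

g1 = 0 XOR 0 = 0
g3 = 0 XOR 1 = 1
g4 = 0 XOR 1 = 1
g5 = 1 AND 1 = 1

1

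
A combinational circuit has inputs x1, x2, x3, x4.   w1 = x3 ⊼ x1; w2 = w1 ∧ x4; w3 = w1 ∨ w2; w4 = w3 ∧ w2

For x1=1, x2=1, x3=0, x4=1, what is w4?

1

w1 = 0 ⊼ 1 = 1
w2 = 1 ∧ 1 = 1
w3 = 1 ∨ 1 = 1
w4 = 1 ∧ 1 = 1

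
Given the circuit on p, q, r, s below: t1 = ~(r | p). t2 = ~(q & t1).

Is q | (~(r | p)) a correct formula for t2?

t1 = ~(r | p)
t2 = ~(q & t1) = ~(q & (~(r | p)))
At p=0, q=0, r=1, s=0: circuit gives 1, formula gives 0.

No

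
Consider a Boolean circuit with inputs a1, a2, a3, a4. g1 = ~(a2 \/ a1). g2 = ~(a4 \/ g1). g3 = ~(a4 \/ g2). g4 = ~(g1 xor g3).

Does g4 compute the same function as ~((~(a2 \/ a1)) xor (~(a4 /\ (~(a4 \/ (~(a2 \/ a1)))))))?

g1 = ~(a2 \/ a1)
g2 = ~(a4 \/ g1) = ~(a4 \/ (~(a2 \/ a1)))
g3 = ~(a4 \/ g2) = ~(a4 \/ (~(a4 \/ (~(a2 \/ a1)))))
g4 = ~(g1 xor g3) = ~((~(a2 \/ a1)) xor (~(a4 \/ (~(a4 \/ (~(a2 \/ a1)))))))
At a1=0, a2=0, a3=0, a4=1: circuit gives 0, formula gives 1.

No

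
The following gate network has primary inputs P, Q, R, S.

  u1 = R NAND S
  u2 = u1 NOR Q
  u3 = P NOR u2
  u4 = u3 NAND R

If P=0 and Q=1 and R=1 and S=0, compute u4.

0

u1 = 1 NAND 0 = 1
u2 = 1 NOR 1 = 0
u3 = 0 NOR 0 = 1
u4 = 1 NAND 1 = 0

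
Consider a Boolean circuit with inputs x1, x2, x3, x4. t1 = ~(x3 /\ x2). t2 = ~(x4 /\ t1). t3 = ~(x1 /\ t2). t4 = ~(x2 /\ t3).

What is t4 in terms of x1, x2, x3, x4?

~(x2 /\ (~(x1 /\ (~(x4 /\ (~(x3 /\ x2)))))))

t1 = ~(x3 /\ x2)
t2 = ~(x4 /\ t1) = ~(x4 /\ (~(x3 /\ x2)))
t3 = ~(x1 /\ t2) = ~(x1 /\ (~(x4 /\ (~(x3 /\ x2)))))
t4 = ~(x2 /\ t3) = ~(x2 /\ (~(x1 /\ (~(x4 /\ (~(x3 /\ x2)))))))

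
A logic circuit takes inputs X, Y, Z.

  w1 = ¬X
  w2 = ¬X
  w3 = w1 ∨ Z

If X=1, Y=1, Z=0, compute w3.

0

w1 = ¬1 = 0
w3 = 0 ∨ 0 = 0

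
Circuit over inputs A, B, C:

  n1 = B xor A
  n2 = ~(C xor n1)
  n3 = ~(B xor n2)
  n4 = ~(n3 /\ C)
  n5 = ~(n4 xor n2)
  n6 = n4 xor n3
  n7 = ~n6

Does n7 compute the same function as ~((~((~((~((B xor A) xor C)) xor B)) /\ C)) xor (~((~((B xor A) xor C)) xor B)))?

Yes

n1 = B xor A
n2 = ~(C xor n1) = ~(C xor (B xor A))
n3 = ~(B xor n2) = ~(B xor (~(C xor (B xor A))))
n4 = ~(n3 /\ C) = ~((~(B xor (~(C xor (B xor A))))) /\ C)
n6 = n4 xor n3 = (~((~(B xor (~(C xor (B xor A))))) /\ C)) xor (~(B xor (~(C xor (B xor A)))))
n7 = ~n6 = ~((~((~(B xor (~(C xor (B xor A))))) /\ C)) xor (~(B xor (~(C xor (B xor A))))))
At A=0, B=0, C=0: circuit gives 0, formula gives 0.
At A=1, B=0, C=0: circuit gives 1, formula gives 1.
Agrees on all 8 inputs.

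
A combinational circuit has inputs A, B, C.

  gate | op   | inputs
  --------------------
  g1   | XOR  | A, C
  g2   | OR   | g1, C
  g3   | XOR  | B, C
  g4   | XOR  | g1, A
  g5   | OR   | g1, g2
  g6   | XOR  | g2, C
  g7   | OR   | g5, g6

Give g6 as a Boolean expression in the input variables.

((A XOR C) OR C) XOR C

g1 = A XOR C
g2 = g1 OR C = (A XOR C) OR C
g6 = g2 XOR C = ((A XOR C) OR C) XOR C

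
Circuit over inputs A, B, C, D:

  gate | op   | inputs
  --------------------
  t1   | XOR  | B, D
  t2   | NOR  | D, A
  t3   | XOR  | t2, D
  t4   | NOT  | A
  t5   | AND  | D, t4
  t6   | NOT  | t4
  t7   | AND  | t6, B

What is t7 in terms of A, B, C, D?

NOT NOT A AND B

t4 = NOT A
t6 = NOT t4 = NOT NOT A
t7 = t6 AND B = NOT NOT A AND B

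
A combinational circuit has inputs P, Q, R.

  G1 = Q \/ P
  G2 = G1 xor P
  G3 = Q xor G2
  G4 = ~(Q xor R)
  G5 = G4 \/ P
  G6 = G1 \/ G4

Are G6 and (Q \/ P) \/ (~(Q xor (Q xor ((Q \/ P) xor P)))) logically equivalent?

G1 = Q \/ P
G4 = ~(Q xor R)
G6 = G1 \/ G4 = (Q \/ P) \/ (~(Q xor R))
At P=0, Q=0, R=1: circuit gives 0, formula gives 1.

No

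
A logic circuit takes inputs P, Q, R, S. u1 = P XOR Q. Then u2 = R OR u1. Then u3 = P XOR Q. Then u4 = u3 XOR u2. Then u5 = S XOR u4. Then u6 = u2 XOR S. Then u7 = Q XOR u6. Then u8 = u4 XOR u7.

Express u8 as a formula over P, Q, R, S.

u1 = P XOR Q
u2 = R OR u1 = R OR (P XOR Q)
u3 = P XOR Q
u4 = u3 XOR u2 = (P XOR Q) XOR (R OR (P XOR Q))
u6 = u2 XOR S = (R OR (P XOR Q)) XOR S
u7 = Q XOR u6 = Q XOR ((R OR (P XOR Q)) XOR S)
u8 = u4 XOR u7 = ((P XOR Q) XOR (R OR (P XOR Q))) XOR (Q XOR ((R OR (P XOR Q)) XOR S))

((P XOR Q) XOR (R OR (P XOR Q))) XOR (Q XOR ((R OR (P XOR Q)) XOR S))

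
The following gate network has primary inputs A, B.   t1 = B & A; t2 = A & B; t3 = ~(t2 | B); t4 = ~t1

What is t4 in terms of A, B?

~(B & A)

t1 = B & A
t4 = ~t1 = ~(B & A)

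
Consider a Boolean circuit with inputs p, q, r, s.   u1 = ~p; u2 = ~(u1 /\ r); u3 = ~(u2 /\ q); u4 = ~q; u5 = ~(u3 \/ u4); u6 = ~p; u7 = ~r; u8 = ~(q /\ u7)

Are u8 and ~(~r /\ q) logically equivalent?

Yes

u7 = ~r
u8 = ~(q /\ u7) = ~(q /\ ~r)
At p=0, q=1, r=0, s=0: circuit gives 0, formula gives 0.
At p=0, q=0, r=0, s=0: circuit gives 1, formula gives 1.
Agrees on all 16 inputs.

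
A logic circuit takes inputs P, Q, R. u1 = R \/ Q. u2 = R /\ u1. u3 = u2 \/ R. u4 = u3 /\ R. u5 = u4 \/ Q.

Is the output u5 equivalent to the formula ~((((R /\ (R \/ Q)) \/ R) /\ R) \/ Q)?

No

u1 = R \/ Q
u2 = R /\ u1 = R /\ (R \/ Q)
u3 = u2 \/ R = (R /\ (R \/ Q)) \/ R
u4 = u3 /\ R = ((R /\ (R \/ Q)) \/ R) /\ R
u5 = u4 \/ Q = (((R /\ (R \/ Q)) \/ R) /\ R) \/ Q
At P=0, Q=0, R=0: circuit gives 0, formula gives 1.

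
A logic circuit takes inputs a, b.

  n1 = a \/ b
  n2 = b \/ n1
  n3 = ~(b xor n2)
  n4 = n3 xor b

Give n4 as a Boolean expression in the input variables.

(~(b xor (b \/ (a \/ b)))) xor b

n1 = a \/ b
n2 = b \/ n1 = b \/ (a \/ b)
n3 = ~(b xor n2) = ~(b xor (b \/ (a \/ b)))
n4 = n3 xor b = (~(b xor (b \/ (a \/ b)))) xor b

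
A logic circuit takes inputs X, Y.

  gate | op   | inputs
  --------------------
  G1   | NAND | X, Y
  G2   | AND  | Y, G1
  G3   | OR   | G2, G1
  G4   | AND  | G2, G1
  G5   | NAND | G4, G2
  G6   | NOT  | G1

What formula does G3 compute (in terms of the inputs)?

G1 = X NAND Y
G2 = Y AND G1 = Y AND (X NAND Y)
G3 = G2 OR G1 = (Y AND (X NAND Y)) OR (X NAND Y)

(Y AND (X NAND Y)) OR (X NAND Y)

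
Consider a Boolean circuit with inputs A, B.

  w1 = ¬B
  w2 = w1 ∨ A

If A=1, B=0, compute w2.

w1 = ¬0 = 1
w2 = 1 ∨ 1 = 1

1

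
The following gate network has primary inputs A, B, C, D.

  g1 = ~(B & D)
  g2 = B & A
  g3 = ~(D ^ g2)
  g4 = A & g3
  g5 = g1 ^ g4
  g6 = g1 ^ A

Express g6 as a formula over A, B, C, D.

(~(B & D)) ^ A

g1 = ~(B & D)
g6 = g1 ^ A = (~(B & D)) ^ A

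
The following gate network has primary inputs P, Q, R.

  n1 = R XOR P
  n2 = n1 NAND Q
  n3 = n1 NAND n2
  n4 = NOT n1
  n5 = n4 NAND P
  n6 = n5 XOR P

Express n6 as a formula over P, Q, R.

n1 = R XOR P
n4 = NOT n1 = NOT (R XOR P)
n5 = n4 NAND P = NOT (R XOR P) NAND P
n6 = n5 XOR P = (NOT (R XOR P) NAND P) XOR P

(NOT (R XOR P) NAND P) XOR P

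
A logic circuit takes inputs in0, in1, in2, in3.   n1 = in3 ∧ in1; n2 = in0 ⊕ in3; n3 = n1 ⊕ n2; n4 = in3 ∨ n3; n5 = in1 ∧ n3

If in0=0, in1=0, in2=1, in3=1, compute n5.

n1 = 1 ∧ 0 = 0
n2 = 0 ⊕ 1 = 1
n3 = 0 ⊕ 1 = 1
n5 = 0 ∧ 1 = 0

0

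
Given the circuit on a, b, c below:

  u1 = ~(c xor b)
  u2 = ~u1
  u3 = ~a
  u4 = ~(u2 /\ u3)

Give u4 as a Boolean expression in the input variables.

u1 = ~(c xor b)
u2 = ~u1 = ~(~(c xor b))
u3 = ~a
u4 = ~(u2 /\ u3) = ~(~(~(c xor b)) /\ ~a)

~(~(~(c xor b)) /\ ~a)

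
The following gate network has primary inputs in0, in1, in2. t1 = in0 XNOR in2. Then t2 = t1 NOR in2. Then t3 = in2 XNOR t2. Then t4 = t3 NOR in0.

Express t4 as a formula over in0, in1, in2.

(in2 XNOR ((in0 XNOR in2) NOR in2)) NOR in0

t1 = in0 XNOR in2
t2 = t1 NOR in2 = (in0 XNOR in2) NOR in2
t3 = in2 XNOR t2 = in2 XNOR ((in0 XNOR in2) NOR in2)
t4 = t3 NOR in0 = (in2 XNOR ((in0 XNOR in2) NOR in2)) NOR in0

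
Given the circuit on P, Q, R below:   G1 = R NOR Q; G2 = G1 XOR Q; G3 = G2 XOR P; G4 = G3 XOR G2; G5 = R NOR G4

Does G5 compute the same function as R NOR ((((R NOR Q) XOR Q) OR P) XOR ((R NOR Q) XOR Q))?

No

G1 = R NOR Q
G2 = G1 XOR Q = (R NOR Q) XOR Q
G3 = G2 XOR P = ((R NOR Q) XOR Q) XOR P
G4 = G3 XOR G2 = (((R NOR Q) XOR Q) XOR P) XOR ((R NOR Q) XOR Q)
G5 = R NOR G4 = R NOR ((((R NOR Q) XOR Q) XOR P) XOR ((R NOR Q) XOR Q))
At P=1, Q=0, R=0: circuit gives 0, formula gives 1.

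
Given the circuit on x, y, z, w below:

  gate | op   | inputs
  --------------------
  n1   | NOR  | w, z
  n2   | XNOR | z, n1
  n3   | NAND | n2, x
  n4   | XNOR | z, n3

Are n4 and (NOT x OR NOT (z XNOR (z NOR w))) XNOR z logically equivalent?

n1 = w NOR z
n2 = z XNOR n1 = z XNOR (w NOR z)
n3 = n2 NAND x = (z XNOR (w NOR z)) NAND x
n4 = z XNOR n3 = z XNOR ((z XNOR (w NOR z)) NAND x)
At x=0, y=0, z=0, w=0: circuit gives 0, formula gives 0.
At x=0, y=0, z=1, w=0: circuit gives 1, formula gives 1.
Agrees on all 16 inputs.

Yes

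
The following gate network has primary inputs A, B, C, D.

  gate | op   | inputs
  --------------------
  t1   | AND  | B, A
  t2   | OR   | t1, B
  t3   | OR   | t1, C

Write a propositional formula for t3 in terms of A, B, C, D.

(B AND A) OR C

t1 = B AND A
t3 = t1 OR C = (B AND A) OR C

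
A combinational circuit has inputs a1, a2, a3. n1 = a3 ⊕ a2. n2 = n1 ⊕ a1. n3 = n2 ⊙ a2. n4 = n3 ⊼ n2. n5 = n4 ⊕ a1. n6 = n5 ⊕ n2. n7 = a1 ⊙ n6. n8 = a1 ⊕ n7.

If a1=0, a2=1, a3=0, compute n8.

n1 = 0 ⊕ 1 = 1
n2 = 1 ⊕ 0 = 1
n3 = 1 ⊙ 1 = 1
n4 = 1 ⊼ 1 = 0
n5 = 0 ⊕ 0 = 0
n6 = 0 ⊕ 1 = 1
n7 = 0 ⊙ 1 = 0
n8 = 0 ⊕ 0 = 0

0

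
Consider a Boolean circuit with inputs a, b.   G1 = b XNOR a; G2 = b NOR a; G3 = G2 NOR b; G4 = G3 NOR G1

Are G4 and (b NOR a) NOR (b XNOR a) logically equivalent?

No

G1 = b XNOR a
G2 = b NOR a
G3 = G2 NOR b = (b NOR a) NOR b
G4 = G3 NOR G1 = ((b NOR a) NOR b) NOR (b XNOR a)
At a=1, b=0: circuit gives 0, formula gives 1.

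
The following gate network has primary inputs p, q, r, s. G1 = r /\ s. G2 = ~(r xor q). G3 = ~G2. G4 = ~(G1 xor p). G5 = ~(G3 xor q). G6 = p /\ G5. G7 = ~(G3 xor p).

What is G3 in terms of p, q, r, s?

G2 = ~(r xor q)
G3 = ~G2 = ~(~(r xor q))

~(~(r xor q))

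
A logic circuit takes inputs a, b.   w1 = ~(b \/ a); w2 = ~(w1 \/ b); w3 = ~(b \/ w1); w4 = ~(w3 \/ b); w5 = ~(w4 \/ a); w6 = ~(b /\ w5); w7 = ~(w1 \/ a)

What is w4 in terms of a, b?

~((~(b \/ (~(b \/ a)))) \/ b)

w1 = ~(b \/ a)
w3 = ~(b \/ w1) = ~(b \/ (~(b \/ a)))
w4 = ~(w3 \/ b) = ~((~(b \/ (~(b \/ a)))) \/ b)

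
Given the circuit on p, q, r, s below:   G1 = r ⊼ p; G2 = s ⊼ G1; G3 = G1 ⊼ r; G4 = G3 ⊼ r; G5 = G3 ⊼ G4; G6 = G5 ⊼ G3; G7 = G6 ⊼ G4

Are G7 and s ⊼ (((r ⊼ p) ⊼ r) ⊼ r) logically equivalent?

No

G1 = r ⊼ p
G3 = G1 ⊼ r = (r ⊼ p) ⊼ r
G4 = G3 ⊼ r = ((r ⊼ p) ⊼ r) ⊼ r
G5 = G3 ⊼ G4 = ((r ⊼ p) ⊼ r) ⊼ (((r ⊼ p) ⊼ r) ⊼ r)
G6 = G5 ⊼ G3 = (((r ⊼ p) ⊼ r) ⊼ (((r ⊼ p) ⊼ r) ⊼ r)) ⊼ ((r ⊼ p) ⊼ r)
G7 = G6 ⊼ G4 = ((((r ⊼ p) ⊼ r) ⊼ (((r ⊼ p) ⊼ r) ⊼ r)) ⊼ ((r ⊼ p) ⊼ r)) ⊼ (((r ⊼ p) ⊼ r) ⊼ r)
At p=0, q=0, r=0, s=0: circuit gives 0, formula gives 1.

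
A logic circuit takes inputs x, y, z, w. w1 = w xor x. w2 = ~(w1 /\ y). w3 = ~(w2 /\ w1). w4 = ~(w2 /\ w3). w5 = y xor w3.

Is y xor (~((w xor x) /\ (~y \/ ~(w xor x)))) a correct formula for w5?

w1 = w xor x
w2 = ~(w1 /\ y) = ~((w xor x) /\ y)
w3 = ~(w2 /\ w1) = ~((~((w xor x) /\ y)) /\ (w xor x))
w5 = y xor w3 = y xor (~((~((w xor x) /\ y)) /\ (w xor x)))
At x=0, y=0, z=0, w=1: circuit gives 0, formula gives 0.
At x=0, y=0, z=0, w=0: circuit gives 1, formula gives 1.
Agrees on all 16 inputs.

Yes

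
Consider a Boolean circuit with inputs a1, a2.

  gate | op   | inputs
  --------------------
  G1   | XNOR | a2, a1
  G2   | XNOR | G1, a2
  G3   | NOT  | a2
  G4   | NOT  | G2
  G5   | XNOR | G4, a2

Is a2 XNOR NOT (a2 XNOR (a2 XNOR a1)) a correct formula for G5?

Yes

G1 = a2 XNOR a1
G2 = G1 XNOR a2 = (a2 XNOR a1) XNOR a2
G4 = NOT G2 = NOT ((a2 XNOR a1) XNOR a2)
G5 = G4 XNOR a2 = NOT ((a2 XNOR a1) XNOR a2) XNOR a2
At a1=0, a2=0: circuit gives 0, formula gives 0.
At a1=0, a2=1: circuit gives 1, formula gives 1.
Agrees on all 4 inputs.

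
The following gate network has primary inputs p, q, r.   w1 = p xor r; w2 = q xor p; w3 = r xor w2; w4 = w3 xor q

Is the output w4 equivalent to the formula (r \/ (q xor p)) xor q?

No

w2 = q xor p
w3 = r xor w2 = r xor (q xor p)
w4 = w3 xor q = (r xor (q xor p)) xor q
At p=0, q=1, r=1: circuit gives 1, formula gives 0.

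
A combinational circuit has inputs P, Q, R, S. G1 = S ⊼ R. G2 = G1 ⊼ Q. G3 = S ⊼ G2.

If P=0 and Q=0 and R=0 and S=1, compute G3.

G1 = 1 ⊼ 0 = 1
G2 = 1 ⊼ 0 = 1
G3 = 1 ⊼ 1 = 0

0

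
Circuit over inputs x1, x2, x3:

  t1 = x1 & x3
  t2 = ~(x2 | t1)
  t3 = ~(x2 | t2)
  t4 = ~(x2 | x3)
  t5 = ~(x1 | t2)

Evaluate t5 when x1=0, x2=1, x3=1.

t1 = 0 & 1 = 0
t2 = ~(1 | 0) = 0
t5 = ~(0 | 0) = 1

1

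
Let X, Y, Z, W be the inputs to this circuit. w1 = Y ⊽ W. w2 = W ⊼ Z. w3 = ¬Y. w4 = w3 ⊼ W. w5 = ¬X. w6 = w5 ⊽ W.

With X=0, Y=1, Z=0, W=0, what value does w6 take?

0

w5 = ¬0 = 1
w6 = 1 ⊽ 0 = 0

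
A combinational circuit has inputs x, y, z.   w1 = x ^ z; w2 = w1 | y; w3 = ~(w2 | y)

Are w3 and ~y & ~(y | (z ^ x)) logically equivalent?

Yes

w1 = x ^ z
w2 = w1 | y = (x ^ z) | y
w3 = ~(w2 | y) = ~(((x ^ z) | y) | y)
At x=0, y=0, z=1: circuit gives 0, formula gives 0.
At x=0, y=0, z=0: circuit gives 1, formula gives 1.
Agrees on all 8 inputs.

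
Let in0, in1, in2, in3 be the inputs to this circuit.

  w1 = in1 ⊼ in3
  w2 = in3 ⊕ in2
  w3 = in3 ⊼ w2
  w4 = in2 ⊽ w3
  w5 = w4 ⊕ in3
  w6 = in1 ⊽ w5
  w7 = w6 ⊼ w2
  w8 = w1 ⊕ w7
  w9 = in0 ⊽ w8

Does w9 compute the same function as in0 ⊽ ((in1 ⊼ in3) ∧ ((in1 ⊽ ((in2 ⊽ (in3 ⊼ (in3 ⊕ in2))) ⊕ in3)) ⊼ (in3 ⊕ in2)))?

w1 = in1 ⊼ in3
w2 = in3 ⊕ in2
w3 = in3 ⊼ w2 = in3 ⊼ (in3 ⊕ in2)
w4 = in2 ⊽ w3 = in2 ⊽ (in3 ⊼ (in3 ⊕ in2))
w5 = w4 ⊕ in3 = (in2 ⊽ (in3 ⊼ (in3 ⊕ in2))) ⊕ in3
w6 = in1 ⊽ w5 = in1 ⊽ ((in2 ⊽ (in3 ⊼ (in3 ⊕ in2))) ⊕ in3)
w7 = w6 ⊼ w2 = (in1 ⊽ ((in2 ⊽ (in3 ⊼ (in3 ⊕ in2))) ⊕ in3)) ⊼ (in3 ⊕ in2)
w8 = w1 ⊕ w7 = (in1 ⊼ in3) ⊕ ((in1 ⊽ ((in2 ⊽ (in3 ⊼ (in3 ⊕ in2))) ⊕ in3)) ⊼ (in3 ⊕ in2))
w9 = in0 ⊽ w8 = in0 ⊽ ((in1 ⊼ in3) ⊕ ((in1 ⊽ ((in2 ⊽ (in3 ⊼ (in3 ⊕ in2))) ⊕ in3)) ⊼ (in3 ⊕ in2)))
At in0=0, in1=0, in2=0, in3=0: circuit gives 1, formula gives 0.

No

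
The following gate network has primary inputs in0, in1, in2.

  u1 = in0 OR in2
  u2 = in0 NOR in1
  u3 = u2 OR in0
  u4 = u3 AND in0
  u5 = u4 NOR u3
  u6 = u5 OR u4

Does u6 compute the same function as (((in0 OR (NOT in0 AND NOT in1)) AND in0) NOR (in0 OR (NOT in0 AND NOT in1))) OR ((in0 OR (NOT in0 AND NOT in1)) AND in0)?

u2 = in0 NOR in1
u3 = u2 OR in0 = (in0 NOR in1) OR in0
u4 = u3 AND in0 = ((in0 NOR in1) OR in0) AND in0
u5 = u4 NOR u3 = (((in0 NOR in1) OR in0) AND in0) NOR ((in0 NOR in1) OR in0)
u6 = u5 OR u4 = ((((in0 NOR in1) OR in0) AND in0) NOR ((in0 NOR in1) OR in0)) OR (((in0 NOR in1) OR in0) AND in0)
At in0=0, in1=0, in2=0: circuit gives 0, formula gives 0.
At in0=0, in1=1, in2=0: circuit gives 1, formula gives 1.
Agrees on all 8 inputs.

Yes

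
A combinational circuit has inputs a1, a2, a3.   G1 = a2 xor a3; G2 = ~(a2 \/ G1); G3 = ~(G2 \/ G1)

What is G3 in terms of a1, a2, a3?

G1 = a2 xor a3
G2 = ~(a2 \/ G1) = ~(a2 \/ (a2 xor a3))
G3 = ~(G2 \/ G1) = ~((~(a2 \/ (a2 xor a3))) \/ (a2 xor a3))

~((~(a2 \/ (a2 xor a3))) \/ (a2 xor a3))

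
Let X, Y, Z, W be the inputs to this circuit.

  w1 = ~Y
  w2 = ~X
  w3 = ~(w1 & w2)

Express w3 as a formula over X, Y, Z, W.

~(~Y & ~X)

w1 = ~Y
w2 = ~X
w3 = ~(w1 & w2) = ~(~Y & ~X)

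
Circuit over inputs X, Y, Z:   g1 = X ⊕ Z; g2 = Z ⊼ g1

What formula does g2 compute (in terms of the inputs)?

g1 = X ⊕ Z
g2 = Z ⊼ g1 = Z ⊼ (X ⊕ Z)

Z ⊼ (X ⊕ Z)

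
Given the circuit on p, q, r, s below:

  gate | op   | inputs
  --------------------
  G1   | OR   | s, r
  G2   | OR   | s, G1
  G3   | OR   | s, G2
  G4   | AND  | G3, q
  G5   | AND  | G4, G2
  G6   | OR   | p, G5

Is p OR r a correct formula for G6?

G1 = s OR r
G2 = s OR G1 = s OR (s OR r)
G3 = s OR G2 = s OR (s OR (s OR r))
G4 = G3 AND q = (s OR (s OR (s OR r))) AND q
G5 = G4 AND G2 = ((s OR (s OR (s OR r))) AND q) AND (s OR (s OR r))
G6 = p OR G5 = p OR (((s OR (s OR (s OR r))) AND q) AND (s OR (s OR r)))
At p=0, q=0, r=1, s=0: circuit gives 0, formula gives 1.

No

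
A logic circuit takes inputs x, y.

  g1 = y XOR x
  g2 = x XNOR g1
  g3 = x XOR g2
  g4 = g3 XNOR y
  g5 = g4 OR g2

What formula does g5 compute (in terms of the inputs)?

g1 = y XOR x
g2 = x XNOR g1 = x XNOR (y XOR x)
g3 = x XOR g2 = x XOR (x XNOR (y XOR x))
g4 = g3 XNOR y = (x XOR (x XNOR (y XOR x))) XNOR y
g5 = g4 OR g2 = ((x XOR (x XNOR (y XOR x))) XNOR y) OR (x XNOR (y XOR x))

((x XOR (x XNOR (y XOR x))) XNOR y) OR (x XNOR (y XOR x))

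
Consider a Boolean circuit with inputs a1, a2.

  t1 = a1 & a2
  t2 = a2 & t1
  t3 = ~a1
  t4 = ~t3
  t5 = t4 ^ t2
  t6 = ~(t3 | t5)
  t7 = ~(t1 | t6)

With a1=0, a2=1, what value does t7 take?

t1 = 0 & 1 = 0
t2 = 1 & 0 = 0
t3 = ~0 = 1
t4 = ~1 = 0
t5 = 0 ^ 0 = 0
t6 = ~(1 | 0) = 0
t7 = ~(0 | 0) = 1

1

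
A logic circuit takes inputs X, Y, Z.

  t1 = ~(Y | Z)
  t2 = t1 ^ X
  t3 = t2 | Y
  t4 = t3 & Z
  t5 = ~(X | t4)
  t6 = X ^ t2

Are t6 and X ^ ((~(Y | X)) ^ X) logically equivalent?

t1 = ~(Y | Z)
t2 = t1 ^ X = (~(Y | Z)) ^ X
t6 = X ^ t2 = X ^ ((~(Y | Z)) ^ X)
At X=0, Y=0, Z=1: circuit gives 0, formula gives 1.

No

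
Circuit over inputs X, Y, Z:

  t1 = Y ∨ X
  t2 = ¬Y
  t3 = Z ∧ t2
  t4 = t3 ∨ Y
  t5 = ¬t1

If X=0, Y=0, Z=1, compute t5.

t1 = 0 ∨ 0 = 0
t5 = ¬0 = 1

1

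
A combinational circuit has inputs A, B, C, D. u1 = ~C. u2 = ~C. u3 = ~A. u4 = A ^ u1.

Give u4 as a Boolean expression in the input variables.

A ^ ~C

u1 = ~C
u4 = A ^ u1 = A ^ ~C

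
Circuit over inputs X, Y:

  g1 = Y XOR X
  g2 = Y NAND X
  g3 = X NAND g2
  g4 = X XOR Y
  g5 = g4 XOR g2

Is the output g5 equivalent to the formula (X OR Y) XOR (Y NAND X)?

No

g2 = Y NAND X
g4 = X XOR Y
g5 = g4 XOR g2 = (X XOR Y) XOR (Y NAND X)
At X=1, Y=1: circuit gives 0, formula gives 1.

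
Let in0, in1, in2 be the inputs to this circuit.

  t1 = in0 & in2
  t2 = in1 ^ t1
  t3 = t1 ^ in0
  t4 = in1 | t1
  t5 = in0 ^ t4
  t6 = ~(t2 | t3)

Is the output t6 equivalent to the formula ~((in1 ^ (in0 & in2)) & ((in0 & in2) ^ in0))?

No

t1 = in0 & in2
t2 = in1 ^ t1 = in1 ^ (in0 & in2)
t3 = t1 ^ in0 = (in0 & in2) ^ in0
t6 = ~(t2 | t3) = ~((in1 ^ (in0 & in2)) | ((in0 & in2) ^ in0))
At in0=0, in1=1, in2=0: circuit gives 0, formula gives 1.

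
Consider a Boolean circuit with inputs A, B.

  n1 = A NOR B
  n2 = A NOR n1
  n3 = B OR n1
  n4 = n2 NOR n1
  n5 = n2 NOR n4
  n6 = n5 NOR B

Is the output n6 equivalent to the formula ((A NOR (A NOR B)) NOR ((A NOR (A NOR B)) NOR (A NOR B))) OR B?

No

n1 = A NOR B
n2 = A NOR n1 = A NOR (A NOR B)
n4 = n2 NOR n1 = (A NOR (A NOR B)) NOR (A NOR B)
n5 = n2 NOR n4 = (A NOR (A NOR B)) NOR ((A NOR (A NOR B)) NOR (A NOR B))
n6 = n5 NOR B = ((A NOR (A NOR B)) NOR ((A NOR (A NOR B)) NOR (A NOR B))) NOR B
At A=0, B=0: circuit gives 0, formula gives 1.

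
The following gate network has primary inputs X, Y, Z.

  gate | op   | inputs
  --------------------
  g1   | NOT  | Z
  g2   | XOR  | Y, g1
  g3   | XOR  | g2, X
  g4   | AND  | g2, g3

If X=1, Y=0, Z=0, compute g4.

g1 = NOT 0 = 1
g2 = 0 XOR 1 = 1
g3 = 1 XOR 1 = 0
g4 = 1 AND 0 = 0

0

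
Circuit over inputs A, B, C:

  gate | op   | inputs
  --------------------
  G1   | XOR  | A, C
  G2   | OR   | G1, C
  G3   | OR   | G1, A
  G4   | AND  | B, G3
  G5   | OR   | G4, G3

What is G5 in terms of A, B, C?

(B AND ((A XOR C) OR A)) OR ((A XOR C) OR A)

G1 = A XOR C
G3 = G1 OR A = (A XOR C) OR A
G4 = B AND G3 = B AND ((A XOR C) OR A)
G5 = G4 OR G3 = (B AND ((A XOR C) OR A)) OR ((A XOR C) OR A)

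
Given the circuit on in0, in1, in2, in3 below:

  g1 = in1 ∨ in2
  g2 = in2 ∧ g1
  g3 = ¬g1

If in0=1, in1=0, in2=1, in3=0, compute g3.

0

g1 = 0 ∨ 1 = 1
g3 = ¬1 = 0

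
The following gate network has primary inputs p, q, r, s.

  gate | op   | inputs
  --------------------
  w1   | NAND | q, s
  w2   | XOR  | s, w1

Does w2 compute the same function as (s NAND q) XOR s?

Yes

w1 = q NAND s
w2 = s XOR w1 = s XOR (q NAND s)
At p=0, q=0, r=0, s=1: circuit gives 0, formula gives 0.
At p=0, q=0, r=0, s=0: circuit gives 1, formula gives 1.
Agrees on all 16 inputs.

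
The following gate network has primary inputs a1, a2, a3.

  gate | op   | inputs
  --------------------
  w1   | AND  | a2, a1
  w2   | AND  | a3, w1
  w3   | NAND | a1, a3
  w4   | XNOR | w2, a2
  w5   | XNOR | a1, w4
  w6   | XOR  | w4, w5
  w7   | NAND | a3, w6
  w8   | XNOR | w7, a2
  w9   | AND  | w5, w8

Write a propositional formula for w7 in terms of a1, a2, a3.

a3 NAND (((a3 AND (a2 AND a1)) XNOR a2) XOR (a1 XNOR ((a3 AND (a2 AND a1)) XNOR a2)))

w1 = a2 AND a1
w2 = a3 AND w1 = a3 AND (a2 AND a1)
w4 = w2 XNOR a2 = (a3 AND (a2 AND a1)) XNOR a2
w5 = a1 XNOR w4 = a1 XNOR ((a3 AND (a2 AND a1)) XNOR a2)
w6 = w4 XOR w5 = ((a3 AND (a2 AND a1)) XNOR a2) XOR (a1 XNOR ((a3 AND (a2 AND a1)) XNOR a2))
w7 = a3 NAND w6 = a3 NAND (((a3 AND (a2 AND a1)) XNOR a2) XOR (a1 XNOR ((a3 AND (a2 AND a1)) XNOR a2)))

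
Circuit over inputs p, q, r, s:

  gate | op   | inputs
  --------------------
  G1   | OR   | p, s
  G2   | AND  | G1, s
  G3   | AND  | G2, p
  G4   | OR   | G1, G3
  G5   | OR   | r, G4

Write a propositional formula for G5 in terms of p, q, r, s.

r OR ((p OR s) OR (((p OR s) AND s) AND p))

G1 = p OR s
G2 = G1 AND s = (p OR s) AND s
G3 = G2 AND p = ((p OR s) AND s) AND p
G4 = G1 OR G3 = (p OR s) OR (((p OR s) AND s) AND p)
G5 = r OR G4 = r OR ((p OR s) OR (((p OR s) AND s) AND p))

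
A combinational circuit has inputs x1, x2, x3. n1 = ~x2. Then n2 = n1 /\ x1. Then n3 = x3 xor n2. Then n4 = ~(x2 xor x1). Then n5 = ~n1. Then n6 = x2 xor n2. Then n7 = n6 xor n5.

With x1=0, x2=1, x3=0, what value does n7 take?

n1 = ~1 = 0
n2 = 0 /\ 0 = 0
n5 = ~0 = 1
n6 = 1 xor 0 = 1
n7 = 1 xor 1 = 0

0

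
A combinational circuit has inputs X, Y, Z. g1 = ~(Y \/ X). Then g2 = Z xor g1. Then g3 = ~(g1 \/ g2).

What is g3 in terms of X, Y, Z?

~((~(Y \/ X)) \/ (Z xor (~(Y \/ X))))

g1 = ~(Y \/ X)
g2 = Z xor g1 = Z xor (~(Y \/ X))
g3 = ~(g1 \/ g2) = ~((~(Y \/ X)) \/ (Z xor (~(Y \/ X))))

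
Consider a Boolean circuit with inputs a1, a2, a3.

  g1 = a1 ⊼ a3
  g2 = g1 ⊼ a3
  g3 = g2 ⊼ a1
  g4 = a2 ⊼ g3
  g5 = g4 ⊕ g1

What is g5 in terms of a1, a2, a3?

(a2 ⊼ (((a1 ⊼ a3) ⊼ a3) ⊼ a1)) ⊕ (a1 ⊼ a3)

g1 = a1 ⊼ a3
g2 = g1 ⊼ a3 = (a1 ⊼ a3) ⊼ a3
g3 = g2 ⊼ a1 = ((a1 ⊼ a3) ⊼ a3) ⊼ a1
g4 = a2 ⊼ g3 = a2 ⊼ (((a1 ⊼ a3) ⊼ a3) ⊼ a1)
g5 = g4 ⊕ g1 = (a2 ⊼ (((a1 ⊼ a3) ⊼ a3) ⊼ a1)) ⊕ (a1 ⊼ a3)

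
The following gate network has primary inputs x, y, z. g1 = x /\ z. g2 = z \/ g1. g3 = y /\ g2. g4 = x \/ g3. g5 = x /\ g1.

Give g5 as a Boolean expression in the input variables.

g1 = x /\ z
g5 = x /\ g1 = x /\ (x /\ z)

x /\ (x /\ z)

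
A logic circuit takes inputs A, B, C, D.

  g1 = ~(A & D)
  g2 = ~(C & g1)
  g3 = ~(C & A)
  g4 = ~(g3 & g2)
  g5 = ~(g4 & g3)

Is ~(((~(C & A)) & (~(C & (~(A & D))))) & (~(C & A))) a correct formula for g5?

g1 = ~(A & D)
g2 = ~(C & g1) = ~(C & (~(A & D)))
g3 = ~(C & A)
g4 = ~(g3 & g2) = ~((~(C & A)) & (~(C & (~(A & D)))))
g5 = ~(g4 & g3) = ~((~((~(C & A)) & (~(C & (~(A & D)))))) & (~(C & A)))
At A=0, B=0, C=0, D=0: circuit gives 1, formula gives 0.

No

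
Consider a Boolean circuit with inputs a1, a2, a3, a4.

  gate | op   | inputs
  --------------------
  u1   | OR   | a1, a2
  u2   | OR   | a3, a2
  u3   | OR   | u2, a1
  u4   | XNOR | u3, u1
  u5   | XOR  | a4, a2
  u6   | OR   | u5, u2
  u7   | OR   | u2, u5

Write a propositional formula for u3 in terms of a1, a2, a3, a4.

(a3 OR a2) OR a1

u2 = a3 OR a2
u3 = u2 OR a1 = (a3 OR a2) OR a1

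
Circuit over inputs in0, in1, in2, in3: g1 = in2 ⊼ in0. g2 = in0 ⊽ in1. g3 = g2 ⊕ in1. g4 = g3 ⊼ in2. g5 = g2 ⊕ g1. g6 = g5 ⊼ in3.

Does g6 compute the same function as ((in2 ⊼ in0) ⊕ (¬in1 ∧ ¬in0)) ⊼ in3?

g1 = in2 ⊼ in0
g2 = in0 ⊽ in1
g5 = g2 ⊕ g1 = (in0 ⊽ in1) ⊕ (in2 ⊼ in0)
g6 = g5 ⊼ in3 = ((in0 ⊽ in1) ⊕ (in2 ⊼ in0)) ⊼ in3
At in0=0, in1=1, in2=0, in3=1: circuit gives 0, formula gives 0.
At in0=0, in1=0, in2=0, in3=0: circuit gives 1, formula gives 1.
Agrees on all 16 inputs.

Yes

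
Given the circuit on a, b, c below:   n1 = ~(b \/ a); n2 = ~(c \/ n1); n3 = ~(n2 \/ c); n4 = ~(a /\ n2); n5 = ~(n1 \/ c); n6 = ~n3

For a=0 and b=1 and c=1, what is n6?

n1 = ~(1 \/ 0) = 0
n2 = ~(1 \/ 0) = 0
n3 = ~(0 \/ 1) = 0
n6 = ~0 = 1

1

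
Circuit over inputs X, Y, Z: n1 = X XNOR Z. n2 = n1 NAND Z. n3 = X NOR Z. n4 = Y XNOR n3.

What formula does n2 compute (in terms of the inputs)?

n1 = X XNOR Z
n2 = n1 NAND Z = (X XNOR Z) NAND Z

(X XNOR Z) NAND Z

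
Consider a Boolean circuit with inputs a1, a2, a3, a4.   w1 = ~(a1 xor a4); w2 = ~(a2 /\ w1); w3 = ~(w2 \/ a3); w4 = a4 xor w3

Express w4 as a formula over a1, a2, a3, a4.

a4 xor (~((~(a2 /\ (~(a1 xor a4)))) \/ a3))

w1 = ~(a1 xor a4)
w2 = ~(a2 /\ w1) = ~(a2 /\ (~(a1 xor a4)))
w3 = ~(w2 \/ a3) = ~((~(a2 /\ (~(a1 xor a4)))) \/ a3)
w4 = a4 xor w3 = a4 xor (~((~(a2 /\ (~(a1 xor a4)))) \/ a3))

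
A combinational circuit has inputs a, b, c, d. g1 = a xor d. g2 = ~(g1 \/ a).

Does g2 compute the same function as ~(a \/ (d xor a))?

g1 = a xor d
g2 = ~(g1 \/ a) = ~((a xor d) \/ a)
At a=0, b=0, c=0, d=1: circuit gives 0, formula gives 0.
At a=0, b=0, c=0, d=0: circuit gives 1, formula gives 1.
Agrees on all 16 inputs.

Yes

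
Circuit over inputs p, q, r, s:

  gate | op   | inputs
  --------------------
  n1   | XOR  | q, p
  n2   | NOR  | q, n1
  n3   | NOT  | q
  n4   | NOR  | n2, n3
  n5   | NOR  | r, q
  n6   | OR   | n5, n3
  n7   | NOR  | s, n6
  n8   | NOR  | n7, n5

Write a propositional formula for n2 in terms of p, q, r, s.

q NOR (q XOR p)

n1 = q XOR p
n2 = q NOR n1 = q NOR (q XOR p)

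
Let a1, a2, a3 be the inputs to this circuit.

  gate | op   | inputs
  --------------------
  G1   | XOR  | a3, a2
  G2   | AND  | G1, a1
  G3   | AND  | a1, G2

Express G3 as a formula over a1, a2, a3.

G1 = a3 XOR a2
G2 = G1 AND a1 = (a3 XOR a2) AND a1
G3 = a1 AND G2 = a1 AND ((a3 XOR a2) AND a1)

a1 AND ((a3 XOR a2) AND a1)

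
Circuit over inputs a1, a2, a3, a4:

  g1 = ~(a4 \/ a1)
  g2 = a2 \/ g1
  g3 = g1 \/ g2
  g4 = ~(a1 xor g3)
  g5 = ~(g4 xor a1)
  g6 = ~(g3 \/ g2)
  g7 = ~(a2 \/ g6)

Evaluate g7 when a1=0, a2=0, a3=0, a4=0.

g1 = ~(0 \/ 0) = 1
g2 = 0 \/ 1 = 1
g3 = 1 \/ 1 = 1
g6 = ~(1 \/ 1) = 0
g7 = ~(0 \/ 0) = 1

1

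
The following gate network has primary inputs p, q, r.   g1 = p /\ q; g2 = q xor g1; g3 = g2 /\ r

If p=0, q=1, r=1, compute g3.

g1 = 0 /\ 1 = 0
g2 = 1 xor 0 = 1
g3 = 1 /\ 1 = 1

1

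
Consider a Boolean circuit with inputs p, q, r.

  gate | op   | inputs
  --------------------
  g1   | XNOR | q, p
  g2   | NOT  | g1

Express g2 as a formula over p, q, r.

g1 = q XNOR p
g2 = NOT g1 = NOT (q XNOR p)

NOT (q XNOR p)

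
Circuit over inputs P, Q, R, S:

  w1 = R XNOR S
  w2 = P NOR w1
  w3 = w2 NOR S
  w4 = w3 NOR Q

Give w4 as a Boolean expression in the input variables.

w1 = R XNOR S
w2 = P NOR w1 = P NOR (R XNOR S)
w3 = w2 NOR S = (P NOR (R XNOR S)) NOR S
w4 = w3 NOR Q = ((P NOR (R XNOR S)) NOR S) NOR Q

((P NOR (R XNOR S)) NOR S) NOR Q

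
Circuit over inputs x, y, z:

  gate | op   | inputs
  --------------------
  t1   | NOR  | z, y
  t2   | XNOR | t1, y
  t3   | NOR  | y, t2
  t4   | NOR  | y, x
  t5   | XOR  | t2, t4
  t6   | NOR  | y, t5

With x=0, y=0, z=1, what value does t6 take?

t1 = 1 NOR 0 = 0
t2 = 0 XNOR 0 = 1
t4 = 0 NOR 0 = 1
t5 = 1 XOR 1 = 0
t6 = 0 NOR 0 = 1

1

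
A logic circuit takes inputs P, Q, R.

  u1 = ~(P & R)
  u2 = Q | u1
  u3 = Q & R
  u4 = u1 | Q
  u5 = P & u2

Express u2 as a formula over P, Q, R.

u1 = ~(P & R)
u2 = Q | u1 = Q | (~(P & R))

Q | (~(P & R))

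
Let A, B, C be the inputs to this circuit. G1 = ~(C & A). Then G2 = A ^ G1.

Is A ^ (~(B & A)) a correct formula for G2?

G1 = ~(C & A)
G2 = A ^ G1 = A ^ (~(C & A))
At A=1, B=0, C=1: circuit gives 1, formula gives 0.

No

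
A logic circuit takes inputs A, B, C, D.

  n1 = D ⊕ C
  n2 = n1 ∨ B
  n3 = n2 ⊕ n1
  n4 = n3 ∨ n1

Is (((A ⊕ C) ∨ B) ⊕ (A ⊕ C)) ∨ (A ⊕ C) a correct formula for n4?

n1 = D ⊕ C
n2 = n1 ∨ B = (D ⊕ C) ∨ B
n3 = n2 ⊕ n1 = ((D ⊕ C) ∨ B) ⊕ (D ⊕ C)
n4 = n3 ∨ n1 = (((D ⊕ C) ∨ B) ⊕ (D ⊕ C)) ∨ (D ⊕ C)
At A=0, B=0, C=0, D=1: circuit gives 1, formula gives 0.

No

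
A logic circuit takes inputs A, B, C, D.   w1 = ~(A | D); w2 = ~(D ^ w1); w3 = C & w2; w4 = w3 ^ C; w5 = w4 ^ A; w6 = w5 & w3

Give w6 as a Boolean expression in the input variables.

w1 = ~(A | D)
w2 = ~(D ^ w1) = ~(D ^ (~(A | D)))
w3 = C & w2 = C & (~(D ^ (~(A | D))))
w4 = w3 ^ C = (C & (~(D ^ (~(A | D))))) ^ C
w5 = w4 ^ A = ((C & (~(D ^ (~(A | D))))) ^ C) ^ A
w6 = w5 & w3 = (((C & (~(D ^ (~(A | D))))) ^ C) ^ A) & (C & (~(D ^ (~(A | D)))))

(((C & (~(D ^ (~(A | D))))) ^ C) ^ A) & (C & (~(D ^ (~(A | D)))))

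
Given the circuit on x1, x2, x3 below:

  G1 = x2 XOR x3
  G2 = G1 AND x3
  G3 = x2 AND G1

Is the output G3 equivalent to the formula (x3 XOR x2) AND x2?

Yes

G1 = x2 XOR x3
G3 = x2 AND G1 = x2 AND (x2 XOR x3)
At x1=0, x2=0, x3=0: circuit gives 0, formula gives 0.
At x1=0, x2=1, x3=0: circuit gives 1, formula gives 1.
Agrees on all 8 inputs.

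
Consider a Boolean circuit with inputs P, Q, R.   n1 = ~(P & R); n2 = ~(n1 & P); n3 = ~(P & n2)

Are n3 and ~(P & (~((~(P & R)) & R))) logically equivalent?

No

n1 = ~(P & R)
n2 = ~(n1 & P) = ~((~(P & R)) & P)
n3 = ~(P & n2) = ~(P & (~((~(P & R)) & P)))
At P=1, Q=0, R=0: circuit gives 1, formula gives 0.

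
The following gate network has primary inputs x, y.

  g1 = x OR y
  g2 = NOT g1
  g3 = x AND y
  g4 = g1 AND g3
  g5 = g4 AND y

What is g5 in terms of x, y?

g1 = x OR y
g3 = x AND y
g4 = g1 AND g3 = (x OR y) AND (x AND y)
g5 = g4 AND y = ((x OR y) AND (x AND y)) AND y

((x OR y) AND (x AND y)) AND y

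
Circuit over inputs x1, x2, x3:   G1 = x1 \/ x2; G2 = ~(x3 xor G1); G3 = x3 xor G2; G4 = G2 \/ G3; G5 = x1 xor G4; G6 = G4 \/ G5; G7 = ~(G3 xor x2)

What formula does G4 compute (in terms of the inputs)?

G1 = x1 \/ x2
G2 = ~(x3 xor G1) = ~(x3 xor (x1 \/ x2))
G3 = x3 xor G2 = x3 xor (~(x3 xor (x1 \/ x2)))
G4 = G2 \/ G3 = (~(x3 xor (x1 \/ x2))) \/ (x3 xor (~(x3 xor (x1 \/ x2))))

(~(x3 xor (x1 \/ x2))) \/ (x3 xor (~(x3 xor (x1 \/ x2))))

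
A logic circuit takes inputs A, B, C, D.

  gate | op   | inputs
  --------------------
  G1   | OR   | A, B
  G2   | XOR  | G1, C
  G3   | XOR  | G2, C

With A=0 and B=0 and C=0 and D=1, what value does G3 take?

G1 = 0 OR 0 = 0
G2 = 0 XOR 0 = 0
G3 = 0 XOR 0 = 0

0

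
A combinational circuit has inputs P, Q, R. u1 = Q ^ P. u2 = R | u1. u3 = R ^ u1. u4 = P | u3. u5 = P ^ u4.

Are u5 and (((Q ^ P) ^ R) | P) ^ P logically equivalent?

Yes

u1 = Q ^ P
u3 = R ^ u1 = R ^ (Q ^ P)
u4 = P | u3 = P | (R ^ (Q ^ P))
u5 = P ^ u4 = P ^ (P | (R ^ (Q ^ P)))
At P=0, Q=0, R=0: circuit gives 0, formula gives 0.
At P=0, Q=0, R=1: circuit gives 1, formula gives 1.
Agrees on all 8 inputs.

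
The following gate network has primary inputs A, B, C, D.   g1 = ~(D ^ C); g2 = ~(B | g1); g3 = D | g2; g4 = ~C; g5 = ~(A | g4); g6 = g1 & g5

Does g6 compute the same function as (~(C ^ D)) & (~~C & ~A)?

Yes

g1 = ~(D ^ C)
g4 = ~C
g5 = ~(A | g4) = ~(A | ~C)
g6 = g1 & g5 = (~(D ^ C)) & (~(A | ~C))
At A=0, B=0, C=0, D=0: circuit gives 0, formula gives 0.
At A=0, B=0, C=1, D=1: circuit gives 1, formula gives 1.
Agrees on all 16 inputs.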